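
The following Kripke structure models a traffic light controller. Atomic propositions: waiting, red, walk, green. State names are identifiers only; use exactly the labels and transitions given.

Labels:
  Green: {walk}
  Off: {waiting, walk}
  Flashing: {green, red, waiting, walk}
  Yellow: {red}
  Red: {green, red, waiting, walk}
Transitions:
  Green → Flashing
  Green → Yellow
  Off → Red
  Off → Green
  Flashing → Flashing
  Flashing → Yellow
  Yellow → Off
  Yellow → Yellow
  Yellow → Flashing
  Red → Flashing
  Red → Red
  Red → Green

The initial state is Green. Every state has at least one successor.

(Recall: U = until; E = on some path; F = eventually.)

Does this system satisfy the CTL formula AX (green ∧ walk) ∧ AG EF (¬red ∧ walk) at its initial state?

States satisfying green ∧ walk: {Flashing, Red}.
States satisfying AX (green ∧ walk): ∅.
States satisfying EF (¬red ∧ walk): {Green, Off, Flashing, Yellow, Red}.
States satisfying AG EF (¬red ∧ walk): {Green, Off, Flashing, Yellow, Red}.
States satisfying AX (green ∧ walk) ∧ AG EF (¬red ∧ walk): ∅.
Green ∉ Sat(AX (green ∧ walk) ∧ AG EF (¬red ∧ walk)).

No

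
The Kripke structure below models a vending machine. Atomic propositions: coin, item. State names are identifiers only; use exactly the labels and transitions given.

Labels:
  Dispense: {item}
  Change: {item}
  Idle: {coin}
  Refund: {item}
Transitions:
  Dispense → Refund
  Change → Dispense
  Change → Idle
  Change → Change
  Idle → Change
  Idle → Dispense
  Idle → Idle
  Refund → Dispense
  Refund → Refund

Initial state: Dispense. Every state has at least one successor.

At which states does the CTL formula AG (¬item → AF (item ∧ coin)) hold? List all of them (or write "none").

States satisfying ¬item → AF (item ∧ coin): {Dispense, Change, Refund}.
States satisfying AG (¬item → AF (item ∧ coin)): {Dispense, Refund}.

{Dispense, Refund}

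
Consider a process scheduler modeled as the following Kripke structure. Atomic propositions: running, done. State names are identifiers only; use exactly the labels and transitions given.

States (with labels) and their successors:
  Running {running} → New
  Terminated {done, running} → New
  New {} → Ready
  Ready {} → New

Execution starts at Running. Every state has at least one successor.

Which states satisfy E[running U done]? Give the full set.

{Terminated}

States satisfying running: {Running, Terminated}.
States satisfying done: {Terminated}.
States satisfying E[running U done]: {Terminated}.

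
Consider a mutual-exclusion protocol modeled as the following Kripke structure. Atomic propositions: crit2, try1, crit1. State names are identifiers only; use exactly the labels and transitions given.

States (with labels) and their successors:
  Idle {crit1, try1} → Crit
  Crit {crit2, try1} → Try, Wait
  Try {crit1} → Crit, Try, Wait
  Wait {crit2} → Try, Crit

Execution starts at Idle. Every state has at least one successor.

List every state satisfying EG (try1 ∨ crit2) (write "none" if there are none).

States satisfying try1 ∨ crit2: {Idle, Crit, Wait}.
States satisfying EG (try1 ∨ crit2): {Idle, Crit, Wait}.

{Idle, Crit, Wait}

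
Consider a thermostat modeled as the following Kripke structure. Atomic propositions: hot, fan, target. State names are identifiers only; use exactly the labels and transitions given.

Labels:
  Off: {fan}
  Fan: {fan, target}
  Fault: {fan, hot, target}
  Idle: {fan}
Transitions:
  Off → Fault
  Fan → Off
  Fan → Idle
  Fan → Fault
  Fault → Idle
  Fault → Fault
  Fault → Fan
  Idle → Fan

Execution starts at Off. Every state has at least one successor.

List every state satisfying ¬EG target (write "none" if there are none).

States satisfying target: {Fan, Fault}.
States satisfying EG target: {Fan, Fault}.
States satisfying ¬EG target: {Off, Idle}.

{Off, Idle}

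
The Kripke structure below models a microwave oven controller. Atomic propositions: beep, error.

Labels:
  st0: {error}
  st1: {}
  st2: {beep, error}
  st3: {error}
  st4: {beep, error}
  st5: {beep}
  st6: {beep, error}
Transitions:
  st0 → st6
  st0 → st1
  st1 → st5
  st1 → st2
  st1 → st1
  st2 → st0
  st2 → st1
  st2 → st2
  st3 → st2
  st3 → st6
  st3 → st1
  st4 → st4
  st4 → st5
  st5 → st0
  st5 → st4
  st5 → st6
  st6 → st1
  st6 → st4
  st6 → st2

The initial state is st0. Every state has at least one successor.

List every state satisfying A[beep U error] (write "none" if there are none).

States satisfying beep: {st2, st4, st5, st6}.
States satisfying error: {st0, st2, st3, st4, st6}.
States satisfying A[beep U error]: {st0, st2, st3, st4, st5, st6}.

{st0, st2, st3, st4, st5, st6}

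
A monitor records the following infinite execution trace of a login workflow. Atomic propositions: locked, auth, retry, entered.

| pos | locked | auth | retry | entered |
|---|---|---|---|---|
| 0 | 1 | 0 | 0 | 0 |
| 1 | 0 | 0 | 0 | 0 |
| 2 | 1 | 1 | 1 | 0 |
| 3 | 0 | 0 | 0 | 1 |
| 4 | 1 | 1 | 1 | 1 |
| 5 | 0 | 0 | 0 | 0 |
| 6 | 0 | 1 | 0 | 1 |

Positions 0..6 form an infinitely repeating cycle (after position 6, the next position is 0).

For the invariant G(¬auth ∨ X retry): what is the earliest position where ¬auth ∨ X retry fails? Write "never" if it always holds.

2

Check ¬auth ∨ X retry at each position in order: 0 ✓, 1 ✓.
At position 2 the labels are {auth, locked, retry} and the next position 3 has {entered}, so ¬auth ∨ X retry is false there. This is the first violation.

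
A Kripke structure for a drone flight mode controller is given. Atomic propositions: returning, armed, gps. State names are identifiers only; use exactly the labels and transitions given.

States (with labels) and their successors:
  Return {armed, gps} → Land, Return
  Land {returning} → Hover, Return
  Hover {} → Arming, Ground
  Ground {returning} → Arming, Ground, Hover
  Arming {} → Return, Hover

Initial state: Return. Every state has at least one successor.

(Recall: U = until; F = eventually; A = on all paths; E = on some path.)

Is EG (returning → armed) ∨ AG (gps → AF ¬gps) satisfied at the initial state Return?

States satisfying returning → armed: {Return, Hover, Arming}.
States satisfying EG (returning → armed): {Return, Hover, Arming}.
States satisfying gps → AF ¬gps: {Land, Hover, Ground, Arming}.
States satisfying AG (gps → AF ¬gps): ∅.
States satisfying EG (returning → armed) ∨ AG (gps → AF ¬gps): {Return, Hover, Arming}.
Return ∈ Sat(EG (returning → armed) ∨ AG (gps → AF ¬gps)).

Satisfied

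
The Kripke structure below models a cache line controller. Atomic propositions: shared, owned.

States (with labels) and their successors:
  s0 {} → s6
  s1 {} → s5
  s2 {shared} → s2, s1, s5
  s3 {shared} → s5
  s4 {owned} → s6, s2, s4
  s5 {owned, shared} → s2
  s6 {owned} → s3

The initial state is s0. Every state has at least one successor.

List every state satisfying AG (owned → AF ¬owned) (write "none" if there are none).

{s0, s1, s2, s3, s5, s6}

States satisfying owned → AF ¬owned: {s0, s1, s2, s3, s5, s6}.
States satisfying AG (owned → AF ¬owned): {s0, s1, s2, s3, s5, s6}.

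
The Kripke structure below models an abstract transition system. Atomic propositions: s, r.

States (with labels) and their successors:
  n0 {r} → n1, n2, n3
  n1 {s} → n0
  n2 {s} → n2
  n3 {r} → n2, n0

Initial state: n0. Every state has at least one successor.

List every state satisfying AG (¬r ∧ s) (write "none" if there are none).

{n2}

States satisfying ¬r ∧ s: {n1, n2}.
States satisfying AG (¬r ∧ s): {n2}.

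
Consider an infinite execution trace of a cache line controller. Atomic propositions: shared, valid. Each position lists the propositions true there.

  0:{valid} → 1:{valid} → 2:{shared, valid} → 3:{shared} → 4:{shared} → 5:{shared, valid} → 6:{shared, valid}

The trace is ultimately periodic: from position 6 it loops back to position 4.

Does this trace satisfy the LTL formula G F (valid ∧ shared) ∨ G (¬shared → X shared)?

Yes

F (valid ∧ shared) holds at every position 0..6, and those are all positions ever visited, so G F (valid ∧ shared) holds.
¬shared → X shared must hold at every position from 0 onward. It fails at position 0, so G (¬shared → X shared) is false.
Positions where ¬shared holds: 0, 1.
Check X shared at each: 0→fails, 1→ok.
At position 0: G F (valid ∧ shared) is true; G (¬shared → X shared) is false; so G F (valid ∧ shared) ∨ G (¬shared → X shared) is true.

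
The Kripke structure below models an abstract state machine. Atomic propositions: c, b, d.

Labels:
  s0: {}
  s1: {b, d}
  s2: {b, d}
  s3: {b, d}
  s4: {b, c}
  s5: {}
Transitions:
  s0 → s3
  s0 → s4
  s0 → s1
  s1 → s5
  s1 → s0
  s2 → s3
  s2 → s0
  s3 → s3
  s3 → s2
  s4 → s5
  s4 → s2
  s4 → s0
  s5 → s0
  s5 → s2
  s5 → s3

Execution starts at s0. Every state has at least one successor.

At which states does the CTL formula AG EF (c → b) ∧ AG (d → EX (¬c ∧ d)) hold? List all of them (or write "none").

States satisfying EF (c → b): {s0, s1, s2, s3, s4, s5}.
States satisfying AG EF (c → b): {s0, s1, s2, s3, s4, s5}.
States satisfying d → EX (¬c ∧ d): {s0, s2, s3, s4, s5}.
States satisfying AG (d → EX (¬c ∧ d)): ∅.
States satisfying AG EF (c → b) ∧ AG (d → EX (¬c ∧ d)): ∅.

none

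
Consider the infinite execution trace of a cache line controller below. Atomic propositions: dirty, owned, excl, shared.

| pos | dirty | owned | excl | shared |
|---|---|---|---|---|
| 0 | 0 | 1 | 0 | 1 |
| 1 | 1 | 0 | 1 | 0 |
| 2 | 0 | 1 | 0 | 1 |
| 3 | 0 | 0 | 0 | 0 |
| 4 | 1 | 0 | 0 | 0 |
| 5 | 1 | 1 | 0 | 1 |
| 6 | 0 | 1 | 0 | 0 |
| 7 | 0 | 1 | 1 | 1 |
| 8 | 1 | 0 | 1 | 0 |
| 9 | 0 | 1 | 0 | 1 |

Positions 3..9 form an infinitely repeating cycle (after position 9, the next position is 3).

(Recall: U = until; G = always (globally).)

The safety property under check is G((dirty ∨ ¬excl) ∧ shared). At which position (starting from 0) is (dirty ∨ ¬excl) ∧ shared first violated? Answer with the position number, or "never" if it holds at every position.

Check (dirty ∨ ¬excl) ∧ shared at each position in order: 0 ✓.
At position 1 the labels are {dirty, excl}, so (dirty ∨ ¬excl) ∧ shared is false there. This is the first violation.

1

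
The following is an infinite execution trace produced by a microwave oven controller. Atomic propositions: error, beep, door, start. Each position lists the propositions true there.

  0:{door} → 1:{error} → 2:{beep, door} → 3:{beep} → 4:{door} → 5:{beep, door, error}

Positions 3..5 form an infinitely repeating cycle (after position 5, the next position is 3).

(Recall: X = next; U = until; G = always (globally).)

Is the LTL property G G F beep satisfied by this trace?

Holds

G F beep holds at every position 0..5, and those are all positions ever visited, so G G F beep holds.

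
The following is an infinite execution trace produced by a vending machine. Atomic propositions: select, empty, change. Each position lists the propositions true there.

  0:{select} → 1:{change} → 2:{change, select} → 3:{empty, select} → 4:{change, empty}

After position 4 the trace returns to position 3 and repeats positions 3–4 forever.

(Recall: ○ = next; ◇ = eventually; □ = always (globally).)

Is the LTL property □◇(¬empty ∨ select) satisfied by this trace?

Satisfied

◇(¬empty ∨ select) holds at every position 0..4, and those are all positions ever visited, so □◇(¬empty ∨ select) holds.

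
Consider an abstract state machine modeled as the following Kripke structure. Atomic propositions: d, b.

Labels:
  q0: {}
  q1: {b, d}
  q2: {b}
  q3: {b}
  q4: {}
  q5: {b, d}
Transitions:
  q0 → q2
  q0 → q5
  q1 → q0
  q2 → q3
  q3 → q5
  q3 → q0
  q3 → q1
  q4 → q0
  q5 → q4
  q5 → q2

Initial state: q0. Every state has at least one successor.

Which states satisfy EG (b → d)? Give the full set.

{q0, q1, q4, q5}

States satisfying b → d: {q0, q1, q4, q5}.
States satisfying EG (b → d): {q0, q1, q4, q5}.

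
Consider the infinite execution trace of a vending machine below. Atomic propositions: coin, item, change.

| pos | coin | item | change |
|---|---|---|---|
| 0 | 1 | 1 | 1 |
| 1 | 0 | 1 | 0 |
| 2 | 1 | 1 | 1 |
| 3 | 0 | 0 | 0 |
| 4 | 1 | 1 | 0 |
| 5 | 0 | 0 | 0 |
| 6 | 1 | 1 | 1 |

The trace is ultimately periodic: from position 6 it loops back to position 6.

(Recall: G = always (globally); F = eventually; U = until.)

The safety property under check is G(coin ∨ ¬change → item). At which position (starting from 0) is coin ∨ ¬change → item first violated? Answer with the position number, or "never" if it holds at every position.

Check coin ∨ ¬change → item at each position in order: 0 ✓, 1 ✓, 2 ✓.
At position 3 the labels are {}, so coin ∨ ¬change → item is false there. This is the first violation.

3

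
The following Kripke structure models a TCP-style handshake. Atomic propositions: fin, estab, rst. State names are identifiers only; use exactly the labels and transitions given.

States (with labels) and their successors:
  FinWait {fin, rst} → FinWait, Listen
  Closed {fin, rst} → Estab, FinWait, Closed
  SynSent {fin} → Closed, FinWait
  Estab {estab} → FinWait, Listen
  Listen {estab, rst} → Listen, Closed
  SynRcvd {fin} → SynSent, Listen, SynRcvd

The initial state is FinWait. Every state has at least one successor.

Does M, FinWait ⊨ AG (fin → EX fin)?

Holds

States satisfying fin → EX fin: {FinWait, Closed, SynSent, Estab, Listen, SynRcvd}.
States satisfying AG (fin → EX fin): {FinWait, Closed, SynSent, Estab, Listen, SynRcvd}.
Every state reachable from FinWait satisfies fin → EX fin.
FinWait ∈ Sat(AG (fin → EX fin)).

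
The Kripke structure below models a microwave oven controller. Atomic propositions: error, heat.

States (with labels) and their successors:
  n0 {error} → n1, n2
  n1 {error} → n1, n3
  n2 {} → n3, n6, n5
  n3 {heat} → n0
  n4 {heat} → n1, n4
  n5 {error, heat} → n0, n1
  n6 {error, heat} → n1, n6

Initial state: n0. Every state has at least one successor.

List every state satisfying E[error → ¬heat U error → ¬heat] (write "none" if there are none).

States satisfying error → ¬heat: {n0, n1, n2, n3, n4}.
States satisfying E[error → ¬heat U error → ¬heat]: {n0, n1, n2, n3, n4}.

{n0, n1, n2, n3, n4}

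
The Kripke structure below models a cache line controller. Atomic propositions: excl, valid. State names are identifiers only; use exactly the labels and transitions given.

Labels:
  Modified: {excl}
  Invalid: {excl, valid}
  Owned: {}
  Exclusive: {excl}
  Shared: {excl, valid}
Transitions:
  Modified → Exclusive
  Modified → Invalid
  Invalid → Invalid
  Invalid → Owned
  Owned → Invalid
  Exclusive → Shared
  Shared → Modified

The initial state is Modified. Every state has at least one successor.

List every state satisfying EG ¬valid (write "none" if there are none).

States satisfying ¬valid: {Modified, Owned, Exclusive}.
States satisfying EG ¬valid: ∅.

none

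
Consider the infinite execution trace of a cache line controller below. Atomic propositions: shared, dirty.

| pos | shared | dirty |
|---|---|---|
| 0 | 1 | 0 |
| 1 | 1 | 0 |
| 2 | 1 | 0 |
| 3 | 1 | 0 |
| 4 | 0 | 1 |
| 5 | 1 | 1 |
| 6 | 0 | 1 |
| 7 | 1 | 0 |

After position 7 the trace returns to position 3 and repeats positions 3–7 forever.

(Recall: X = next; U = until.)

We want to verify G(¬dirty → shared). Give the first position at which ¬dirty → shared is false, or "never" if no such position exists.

¬dirty → shared holds at every position 0..7, and those are all the positions the trace ever visits, so the invariant G(¬dirty → shared) is never violated.

never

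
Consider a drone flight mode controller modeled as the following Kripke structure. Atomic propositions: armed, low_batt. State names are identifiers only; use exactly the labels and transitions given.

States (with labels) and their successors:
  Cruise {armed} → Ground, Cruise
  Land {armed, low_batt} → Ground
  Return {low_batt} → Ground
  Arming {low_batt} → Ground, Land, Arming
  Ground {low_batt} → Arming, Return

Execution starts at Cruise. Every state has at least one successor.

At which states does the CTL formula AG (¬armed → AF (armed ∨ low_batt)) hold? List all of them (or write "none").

{Cruise, Land, Return, Arming, Ground}

States satisfying ¬armed → AF (armed ∨ low_batt): {Cruise, Land, Return, Arming, Ground}.
States satisfying AG (¬armed → AF (armed ∨ low_batt)): {Cruise, Land, Return, Arming, Ground}.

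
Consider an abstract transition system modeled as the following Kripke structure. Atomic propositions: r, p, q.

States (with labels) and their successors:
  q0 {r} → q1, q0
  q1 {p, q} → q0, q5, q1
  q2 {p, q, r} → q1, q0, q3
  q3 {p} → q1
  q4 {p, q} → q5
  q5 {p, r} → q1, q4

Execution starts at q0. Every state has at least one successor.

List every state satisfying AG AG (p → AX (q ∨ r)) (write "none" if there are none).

States satisfying AG (p → AX (q ∨ r)): {q0, q1, q3, q4, q5}.
States satisfying AG AG (p → AX (q ∨ r)): {q0, q1, q3, q4, q5}.

{q0, q1, q3, q4, q5}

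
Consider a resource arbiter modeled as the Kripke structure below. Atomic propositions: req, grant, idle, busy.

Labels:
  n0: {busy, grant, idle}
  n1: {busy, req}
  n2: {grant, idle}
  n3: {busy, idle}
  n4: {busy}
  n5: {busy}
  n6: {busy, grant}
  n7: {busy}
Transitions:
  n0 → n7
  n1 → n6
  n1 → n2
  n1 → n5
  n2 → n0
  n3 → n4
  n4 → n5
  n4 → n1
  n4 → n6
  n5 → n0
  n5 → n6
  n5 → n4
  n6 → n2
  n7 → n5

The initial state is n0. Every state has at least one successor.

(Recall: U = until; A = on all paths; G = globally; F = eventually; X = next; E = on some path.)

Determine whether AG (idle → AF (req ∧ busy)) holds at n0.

States satisfying idle → AF (req ∧ busy): {n1, n4, n5, n6, n7}.
States satisfying AG (idle → AF (req ∧ busy)): ∅.
n0 is reachable from n0 and violates idle → AF (req ∧ busy), so AG fails at n0.
n0 ∉ Sat(AG (idle → AF (req ∧ busy))).

Does not hold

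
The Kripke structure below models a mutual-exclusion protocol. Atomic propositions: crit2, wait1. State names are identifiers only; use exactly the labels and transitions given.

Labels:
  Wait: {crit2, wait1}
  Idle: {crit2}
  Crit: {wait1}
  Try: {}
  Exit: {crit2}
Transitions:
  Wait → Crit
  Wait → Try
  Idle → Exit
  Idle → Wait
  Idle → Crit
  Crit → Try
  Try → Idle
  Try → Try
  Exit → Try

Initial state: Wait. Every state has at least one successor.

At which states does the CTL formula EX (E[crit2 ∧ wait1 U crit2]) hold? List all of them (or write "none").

States satisfying E[crit2 ∧ wait1 U crit2]: {Wait, Idle, Exit}.
States satisfying EX (E[crit2 ∧ wait1 U crit2]): {Idle, Try}.

{Idle, Try}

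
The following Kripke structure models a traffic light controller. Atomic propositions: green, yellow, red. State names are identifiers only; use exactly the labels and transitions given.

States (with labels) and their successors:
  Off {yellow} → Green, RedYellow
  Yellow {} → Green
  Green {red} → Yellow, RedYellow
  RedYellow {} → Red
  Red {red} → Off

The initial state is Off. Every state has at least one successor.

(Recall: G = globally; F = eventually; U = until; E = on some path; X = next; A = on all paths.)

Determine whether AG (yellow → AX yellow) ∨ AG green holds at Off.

Does not hold

States satisfying yellow → AX yellow: {Yellow, Green, RedYellow, Red}.
States satisfying AG (yellow → AX yellow): ∅.
States satisfying green: ∅.
States satisfying AG green: ∅.
States satisfying AG (yellow → AX yellow) ∨ AG green: ∅.
Off ∉ Sat(AG (yellow → AX yellow) ∨ AG green).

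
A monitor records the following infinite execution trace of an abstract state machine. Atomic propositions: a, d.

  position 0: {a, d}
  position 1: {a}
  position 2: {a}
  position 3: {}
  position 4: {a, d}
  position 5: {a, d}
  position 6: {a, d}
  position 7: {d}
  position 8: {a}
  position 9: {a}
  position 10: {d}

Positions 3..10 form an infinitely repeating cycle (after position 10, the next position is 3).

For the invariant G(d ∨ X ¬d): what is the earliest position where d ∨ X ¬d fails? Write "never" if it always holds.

3

Check d ∨ X ¬d at each position in order: 0 ✓, 1 ✓, 2 ✓.
At position 3 the labels are {} and the next position 4 has {a, d}, so d ∨ X ¬d is false there. This is the first violation.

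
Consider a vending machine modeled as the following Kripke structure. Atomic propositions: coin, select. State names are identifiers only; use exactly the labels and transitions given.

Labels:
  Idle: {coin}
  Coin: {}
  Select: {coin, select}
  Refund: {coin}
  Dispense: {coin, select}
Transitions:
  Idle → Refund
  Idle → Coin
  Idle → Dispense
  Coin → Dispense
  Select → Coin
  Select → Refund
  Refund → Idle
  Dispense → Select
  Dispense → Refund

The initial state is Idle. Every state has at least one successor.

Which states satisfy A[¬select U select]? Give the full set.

{Coin, Select, Dispense}

States satisfying ¬select: {Idle, Coin, Refund}.
States satisfying select: {Select, Dispense}.
States satisfying A[¬select U select]: {Coin, Select, Dispense}.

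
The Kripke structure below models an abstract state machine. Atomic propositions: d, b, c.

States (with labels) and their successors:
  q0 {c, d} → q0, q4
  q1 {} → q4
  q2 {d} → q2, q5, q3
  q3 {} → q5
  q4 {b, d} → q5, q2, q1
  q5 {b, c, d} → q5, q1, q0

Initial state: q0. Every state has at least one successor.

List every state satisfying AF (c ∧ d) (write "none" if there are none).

States satisfying c ∧ d: {q0, q5}.
States satisfying AF (c ∧ d): {q0, q3, q5}.

{q0, q3, q5}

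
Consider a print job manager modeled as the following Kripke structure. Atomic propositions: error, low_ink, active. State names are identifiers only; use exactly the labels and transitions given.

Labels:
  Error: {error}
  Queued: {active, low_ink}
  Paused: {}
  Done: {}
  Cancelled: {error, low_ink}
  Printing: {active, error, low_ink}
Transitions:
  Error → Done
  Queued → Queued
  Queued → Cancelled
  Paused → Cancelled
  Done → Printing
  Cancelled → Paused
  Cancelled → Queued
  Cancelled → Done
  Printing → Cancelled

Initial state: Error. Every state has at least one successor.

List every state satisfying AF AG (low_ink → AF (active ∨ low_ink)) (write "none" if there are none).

{Error, Queued, Paused, Done, Cancelled, Printing}

States satisfying AG (low_ink → AF (active ∨ low_ink)): {Error, Queued, Paused, Done, Cancelled, Printing}.
States satisfying AF AG (low_ink → AF (active ∨ low_ink)): {Error, Queued, Paused, Done, Cancelled, Printing}.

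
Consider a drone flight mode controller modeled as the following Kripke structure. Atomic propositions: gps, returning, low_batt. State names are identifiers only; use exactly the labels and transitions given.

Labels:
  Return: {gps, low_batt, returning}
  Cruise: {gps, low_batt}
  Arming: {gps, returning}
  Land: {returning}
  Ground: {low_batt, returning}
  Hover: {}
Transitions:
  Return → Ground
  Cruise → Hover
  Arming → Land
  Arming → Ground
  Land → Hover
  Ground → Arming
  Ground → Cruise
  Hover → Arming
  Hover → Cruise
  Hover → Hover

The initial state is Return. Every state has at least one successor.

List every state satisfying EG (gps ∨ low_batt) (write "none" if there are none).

States satisfying gps ∨ low_batt: {Return, Cruise, Arming, Ground}.
States satisfying EG (gps ∨ low_batt): {Return, Arming, Ground}.

{Return, Arming, Ground}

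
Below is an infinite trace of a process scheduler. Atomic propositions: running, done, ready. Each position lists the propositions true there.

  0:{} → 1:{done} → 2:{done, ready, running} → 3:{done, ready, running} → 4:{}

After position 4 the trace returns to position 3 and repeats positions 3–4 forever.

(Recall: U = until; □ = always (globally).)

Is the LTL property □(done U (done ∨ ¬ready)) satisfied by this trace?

Satisfied

done U (done ∨ ¬ready) holds at every position 0..4, and those are all positions ever visited, so □(done U (done ∨ ¬ready)) holds.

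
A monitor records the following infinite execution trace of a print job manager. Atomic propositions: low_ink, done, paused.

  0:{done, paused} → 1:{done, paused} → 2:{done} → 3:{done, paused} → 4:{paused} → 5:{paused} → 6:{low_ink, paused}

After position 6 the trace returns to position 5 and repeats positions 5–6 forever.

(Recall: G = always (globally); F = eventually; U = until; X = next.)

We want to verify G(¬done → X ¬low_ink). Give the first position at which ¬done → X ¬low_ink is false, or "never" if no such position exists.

5

Check ¬done → X ¬low_ink at each position in order: 0 ✓, 1 ✓, 2 ✓, 3 ✓, 4 ✓.
At position 5 the labels are {paused} and the next position 6 has {low_ink, paused}, so ¬done → X ¬low_ink is false there. This is the first violation.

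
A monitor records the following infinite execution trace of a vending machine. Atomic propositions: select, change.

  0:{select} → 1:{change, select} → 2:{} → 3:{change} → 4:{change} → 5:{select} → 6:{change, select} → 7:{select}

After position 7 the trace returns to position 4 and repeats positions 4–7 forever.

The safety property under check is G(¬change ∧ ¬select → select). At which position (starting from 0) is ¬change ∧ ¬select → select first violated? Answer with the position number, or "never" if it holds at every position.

2

Check ¬change ∧ ¬select → select at each position in order: 0 ✓, 1 ✓.
At position 2 the labels are {}, so ¬change ∧ ¬select → select is false there. This is the first violation.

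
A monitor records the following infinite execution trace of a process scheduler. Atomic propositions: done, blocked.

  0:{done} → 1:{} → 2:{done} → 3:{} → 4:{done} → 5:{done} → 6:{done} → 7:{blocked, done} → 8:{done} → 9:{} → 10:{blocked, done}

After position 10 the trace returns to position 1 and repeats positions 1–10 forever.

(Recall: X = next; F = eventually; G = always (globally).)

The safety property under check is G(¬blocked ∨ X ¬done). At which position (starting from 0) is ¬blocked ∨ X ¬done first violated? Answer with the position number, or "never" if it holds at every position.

7

Check ¬blocked ∨ X ¬done at each position in order: 0 ✓, 1 ✓, 2 ✓, 3 ✓, 4 ✓, 5 ✓, 6 ✓.
At position 7 the labels are {blocked, done} and the next position 8 has {done}, so ¬blocked ∨ X ¬done is false there. This is the first violation.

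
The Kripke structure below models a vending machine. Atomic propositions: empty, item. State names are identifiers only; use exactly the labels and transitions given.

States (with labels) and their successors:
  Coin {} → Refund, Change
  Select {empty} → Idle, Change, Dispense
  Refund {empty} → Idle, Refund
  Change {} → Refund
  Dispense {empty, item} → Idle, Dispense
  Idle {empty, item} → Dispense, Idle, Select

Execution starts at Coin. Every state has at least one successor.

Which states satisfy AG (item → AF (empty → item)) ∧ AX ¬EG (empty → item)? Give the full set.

{Coin, Change}

States satisfying item → AF (empty → item): {Coin, Select, Refund, Change, Dispense, Idle}.
States satisfying AG (item → AF (empty → item)): {Coin, Select, Refund, Change, Dispense, Idle}.
States satisfying ¬EG (empty → item): {Coin, Select, Refund, Change}.
States satisfying AX ¬EG (empty → item): {Coin, Change}.
States satisfying AG (item → AF (empty → item)) ∧ AX ¬EG (empty → item): {Coin, Change}.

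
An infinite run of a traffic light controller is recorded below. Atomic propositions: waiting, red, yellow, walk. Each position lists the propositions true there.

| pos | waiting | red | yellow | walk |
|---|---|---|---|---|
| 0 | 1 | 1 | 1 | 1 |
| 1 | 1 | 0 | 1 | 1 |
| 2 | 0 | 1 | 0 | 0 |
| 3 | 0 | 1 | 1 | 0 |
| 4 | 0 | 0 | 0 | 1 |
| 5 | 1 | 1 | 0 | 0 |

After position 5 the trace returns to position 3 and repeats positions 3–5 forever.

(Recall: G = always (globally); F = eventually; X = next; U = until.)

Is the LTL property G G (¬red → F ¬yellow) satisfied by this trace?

G (¬red → F ¬yellow) holds at every position 0..5, and those are all positions ever visited, so G G (¬red → F ¬yellow) holds.

Holds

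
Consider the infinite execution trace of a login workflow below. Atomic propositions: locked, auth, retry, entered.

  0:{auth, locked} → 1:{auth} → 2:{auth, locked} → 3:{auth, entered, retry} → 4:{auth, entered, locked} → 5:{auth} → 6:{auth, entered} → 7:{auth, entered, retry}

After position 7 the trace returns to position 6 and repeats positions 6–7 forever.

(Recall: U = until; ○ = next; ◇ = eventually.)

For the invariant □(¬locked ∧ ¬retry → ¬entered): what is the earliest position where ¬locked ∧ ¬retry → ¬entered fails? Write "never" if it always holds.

Check ¬locked ∧ ¬retry → ¬entered at each position in order: 0 ✓, 1 ✓, 2 ✓, 3 ✓, 4 ✓, 5 ✓.
At position 6 the labels are {auth, entered}, so ¬locked ∧ ¬retry → ¬entered is false there. This is the first violation.

6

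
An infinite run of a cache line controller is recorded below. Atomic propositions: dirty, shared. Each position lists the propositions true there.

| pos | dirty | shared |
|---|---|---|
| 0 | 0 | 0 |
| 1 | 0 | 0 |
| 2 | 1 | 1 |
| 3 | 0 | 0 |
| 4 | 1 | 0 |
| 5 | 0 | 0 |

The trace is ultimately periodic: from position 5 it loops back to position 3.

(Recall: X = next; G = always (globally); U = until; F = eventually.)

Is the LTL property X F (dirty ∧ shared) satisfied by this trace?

Yes

The position after 0 is 1; F (dirty ∧ shared) is true there.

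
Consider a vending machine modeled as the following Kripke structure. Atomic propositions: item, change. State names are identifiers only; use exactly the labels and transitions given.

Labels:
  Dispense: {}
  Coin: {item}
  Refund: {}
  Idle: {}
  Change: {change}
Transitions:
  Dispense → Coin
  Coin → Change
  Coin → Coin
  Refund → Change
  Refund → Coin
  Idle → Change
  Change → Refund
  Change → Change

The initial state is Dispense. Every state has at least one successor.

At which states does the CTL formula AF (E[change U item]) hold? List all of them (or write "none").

{Dispense, Coin}

States satisfying E[change U item]: {Coin}.
States satisfying AF (E[change U item]): {Dispense, Coin}.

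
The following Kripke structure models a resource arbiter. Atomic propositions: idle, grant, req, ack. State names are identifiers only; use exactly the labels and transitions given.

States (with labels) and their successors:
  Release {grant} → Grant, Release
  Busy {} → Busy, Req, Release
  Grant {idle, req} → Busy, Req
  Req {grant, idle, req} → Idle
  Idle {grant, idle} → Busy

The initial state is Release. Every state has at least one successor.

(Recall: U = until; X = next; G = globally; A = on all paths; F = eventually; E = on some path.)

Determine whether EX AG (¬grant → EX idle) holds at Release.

States satisfying AG (¬grant → EX idle): {Release, Busy, Grant, Req, Idle}.
States satisfying EX AG (¬grant → EX idle): {Release, Busy, Grant, Req, Idle}.
Release ∈ Sat(EX AG (¬grant → EX idle)).

Holds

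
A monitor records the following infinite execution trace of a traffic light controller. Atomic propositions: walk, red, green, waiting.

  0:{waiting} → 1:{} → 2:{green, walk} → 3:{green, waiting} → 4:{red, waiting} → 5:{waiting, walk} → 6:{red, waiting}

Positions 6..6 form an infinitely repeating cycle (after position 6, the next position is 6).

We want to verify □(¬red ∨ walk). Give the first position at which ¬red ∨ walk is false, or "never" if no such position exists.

4

Check ¬red ∨ walk at each position in order: 0 ✓, 1 ✓, 2 ✓, 3 ✓.
At position 4 the labels are {red, waiting}, so ¬red ∨ walk is false there. This is the first violation.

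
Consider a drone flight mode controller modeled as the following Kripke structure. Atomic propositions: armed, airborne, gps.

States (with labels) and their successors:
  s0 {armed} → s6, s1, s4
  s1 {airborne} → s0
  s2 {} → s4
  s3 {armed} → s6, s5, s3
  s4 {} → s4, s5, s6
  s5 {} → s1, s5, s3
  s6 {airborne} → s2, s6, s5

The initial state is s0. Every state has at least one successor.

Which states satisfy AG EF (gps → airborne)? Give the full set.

{s0, s1, s2, s3, s4, s5, s6}

States satisfying EF (gps → airborne): {s0, s1, s2, s3, s4, s5, s6}.
States satisfying AG EF (gps → airborne): {s0, s1, s2, s3, s4, s5, s6}.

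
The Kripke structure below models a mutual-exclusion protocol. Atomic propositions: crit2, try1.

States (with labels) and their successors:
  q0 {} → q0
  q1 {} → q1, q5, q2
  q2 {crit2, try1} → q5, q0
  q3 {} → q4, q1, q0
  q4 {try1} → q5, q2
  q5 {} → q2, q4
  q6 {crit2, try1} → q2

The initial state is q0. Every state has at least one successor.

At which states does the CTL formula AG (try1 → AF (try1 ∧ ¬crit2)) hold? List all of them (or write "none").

States satisfying try1 → AF (try1 ∧ ¬crit2): {q0, q1, q3, q4, q5}.
States satisfying AG (try1 → AF (try1 ∧ ¬crit2)): {q0}.

{q0}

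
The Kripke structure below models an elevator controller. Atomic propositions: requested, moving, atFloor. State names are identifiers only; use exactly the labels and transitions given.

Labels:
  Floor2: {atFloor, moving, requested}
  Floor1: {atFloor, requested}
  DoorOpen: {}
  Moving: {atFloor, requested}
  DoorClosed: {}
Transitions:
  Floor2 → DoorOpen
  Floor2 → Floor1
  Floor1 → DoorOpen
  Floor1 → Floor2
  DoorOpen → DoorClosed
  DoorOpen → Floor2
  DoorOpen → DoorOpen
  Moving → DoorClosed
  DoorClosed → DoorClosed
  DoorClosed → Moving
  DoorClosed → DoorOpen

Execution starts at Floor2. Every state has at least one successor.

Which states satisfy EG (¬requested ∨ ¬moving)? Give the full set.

{Floor1, DoorOpen, Moving, DoorClosed}

States satisfying ¬requested ∨ ¬moving: {Floor1, DoorOpen, Moving, DoorClosed}.
States satisfying EG (¬requested ∨ ¬moving): {Floor1, DoorOpen, Moving, DoorClosed}.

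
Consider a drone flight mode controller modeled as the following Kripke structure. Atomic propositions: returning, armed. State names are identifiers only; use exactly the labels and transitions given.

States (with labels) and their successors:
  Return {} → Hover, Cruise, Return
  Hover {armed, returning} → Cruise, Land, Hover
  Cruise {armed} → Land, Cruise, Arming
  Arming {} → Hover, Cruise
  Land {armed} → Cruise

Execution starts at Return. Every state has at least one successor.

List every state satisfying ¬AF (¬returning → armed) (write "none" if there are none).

{Return}

States satisfying ¬returning → armed: {Hover, Cruise, Land}.
States satisfying AF (¬returning → armed): {Hover, Cruise, Arming, Land}.
States satisfying ¬AF (¬returning → armed): {Return}.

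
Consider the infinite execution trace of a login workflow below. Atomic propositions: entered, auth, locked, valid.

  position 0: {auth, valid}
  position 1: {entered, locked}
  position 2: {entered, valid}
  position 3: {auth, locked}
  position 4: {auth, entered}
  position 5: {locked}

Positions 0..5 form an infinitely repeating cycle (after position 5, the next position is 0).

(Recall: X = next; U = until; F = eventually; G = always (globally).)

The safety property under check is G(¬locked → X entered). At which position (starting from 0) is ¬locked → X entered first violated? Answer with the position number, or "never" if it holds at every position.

2

Check ¬locked → X entered at each position in order: 0 ✓, 1 ✓.
At position 2 the labels are {entered, valid} and the next position 3 has {auth, locked}, so ¬locked → X entered is false there. This is the first violation.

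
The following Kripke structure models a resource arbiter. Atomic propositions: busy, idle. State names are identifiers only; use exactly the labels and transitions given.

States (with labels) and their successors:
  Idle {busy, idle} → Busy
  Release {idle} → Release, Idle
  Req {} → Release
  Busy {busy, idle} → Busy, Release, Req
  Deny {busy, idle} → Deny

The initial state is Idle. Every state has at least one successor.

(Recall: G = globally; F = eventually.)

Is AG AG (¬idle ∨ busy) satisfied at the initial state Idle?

States satisfying AG (¬idle ∨ busy): {Deny}.
States satisfying AG AG (¬idle ∨ busy): {Deny}.
Busy is reachable from Idle and violates AG (¬idle ∨ busy), so AG fails at Idle.
Idle ∉ Sat(AG AG (¬idle ∨ busy)).

Violated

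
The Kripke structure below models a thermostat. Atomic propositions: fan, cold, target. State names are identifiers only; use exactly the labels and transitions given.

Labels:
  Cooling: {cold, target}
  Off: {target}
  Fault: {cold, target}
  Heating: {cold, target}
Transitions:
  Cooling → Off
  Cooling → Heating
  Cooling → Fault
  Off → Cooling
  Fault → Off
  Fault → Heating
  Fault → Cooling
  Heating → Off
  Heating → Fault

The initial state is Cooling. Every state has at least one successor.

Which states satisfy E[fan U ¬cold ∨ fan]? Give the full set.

{Off}

States satisfying fan: ∅.
States satisfying ¬cold ∨ fan: {Off}.
States satisfying E[fan U ¬cold ∨ fan]: {Off}.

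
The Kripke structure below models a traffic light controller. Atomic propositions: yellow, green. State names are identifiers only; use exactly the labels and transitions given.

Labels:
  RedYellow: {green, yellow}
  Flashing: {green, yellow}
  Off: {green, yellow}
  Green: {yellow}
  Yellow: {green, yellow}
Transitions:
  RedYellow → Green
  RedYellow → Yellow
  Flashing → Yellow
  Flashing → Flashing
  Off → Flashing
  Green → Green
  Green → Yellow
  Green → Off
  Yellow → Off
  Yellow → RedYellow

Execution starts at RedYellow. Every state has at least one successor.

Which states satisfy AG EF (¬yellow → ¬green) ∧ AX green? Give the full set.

{Flashing, Off, Yellow}

States satisfying EF (¬yellow → ¬green): {RedYellow, Flashing, Off, Green, Yellow}.
States satisfying AG EF (¬yellow → ¬green): {RedYellow, Flashing, Off, Green, Yellow}.
States satisfying green: {RedYellow, Flashing, Off, Yellow}.
States satisfying AX green: {Flashing, Off, Yellow}.
States satisfying AG EF (¬yellow → ¬green) ∧ AX green: {Flashing, Off, Yellow}.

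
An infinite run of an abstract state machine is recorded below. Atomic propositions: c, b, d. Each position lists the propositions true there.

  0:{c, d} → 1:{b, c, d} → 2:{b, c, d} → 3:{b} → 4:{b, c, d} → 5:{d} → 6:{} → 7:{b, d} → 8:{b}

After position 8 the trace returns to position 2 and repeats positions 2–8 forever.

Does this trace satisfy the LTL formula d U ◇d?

Satisfied

Walking from position 0: ◇d first holds at position 0, and d holds at every earlier position along the way, so d U ◇d holds.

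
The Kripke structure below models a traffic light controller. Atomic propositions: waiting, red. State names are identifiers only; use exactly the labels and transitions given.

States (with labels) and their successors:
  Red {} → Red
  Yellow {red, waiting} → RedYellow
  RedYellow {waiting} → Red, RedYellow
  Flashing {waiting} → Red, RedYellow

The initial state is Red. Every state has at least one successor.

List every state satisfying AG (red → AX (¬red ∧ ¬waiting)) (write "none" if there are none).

States satisfying red → AX (¬red ∧ ¬waiting): {Red, RedYellow, Flashing}.
States satisfying AG (red → AX (¬red ∧ ¬waiting)): {Red, RedYellow, Flashing}.

{Red, RedYellow, Flashing}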